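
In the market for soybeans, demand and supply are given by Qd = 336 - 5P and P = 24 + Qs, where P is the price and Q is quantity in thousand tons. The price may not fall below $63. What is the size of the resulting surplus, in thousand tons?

Rearranging supply gives Qs = P - 24. Without the control the market clears where 336 - 5P = P - 24, i.e. P* = 60 and Q* = 36.
The floor of 63 is above the equilibrium price 60, so it binds.
At P = 63: Qd = 336 - 5·63 = 21 and Qs = 63 - 24 = 39.
Surplus = Qs - Qd = 39 - 21 = 18.

18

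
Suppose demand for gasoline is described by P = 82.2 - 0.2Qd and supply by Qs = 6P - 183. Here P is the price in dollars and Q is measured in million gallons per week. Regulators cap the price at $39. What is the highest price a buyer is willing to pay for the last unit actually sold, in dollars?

72

Rearranging demand gives Qd = 411 - 5P. Equilibrium: 411 - 5P = 6P - 183, so 594 = 11P and P* = 54, Q* = 141.
Because the ceiling (39) lies below the market-clearing price, it is binding.
At P = 39: Qd = 411 - 5·39 = 216 and Qs = 6·39 - 183 = 51.
Only 51 units reach the market. On the demand curve, the marginal buyer's willingness to pay at Q = 51 is (411 - 51)/5 = 72.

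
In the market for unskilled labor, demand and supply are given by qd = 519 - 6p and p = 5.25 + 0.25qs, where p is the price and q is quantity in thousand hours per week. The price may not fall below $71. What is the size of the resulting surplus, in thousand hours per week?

Rearranging supply gives qs = 4p - 21. Setting quantity demanded equal to quantity supplied, 519 - 6p = 4p - 21, gives p* = 54 and q* = 195.
Because the floor (71) lies above the market-clearing price, it is binding.
At p = 71: qd = 519 - 6·71 = 93 and qs = 4·71 - 21 = 263.
Surplus = qs - qd = 263 - 93 = 170.

170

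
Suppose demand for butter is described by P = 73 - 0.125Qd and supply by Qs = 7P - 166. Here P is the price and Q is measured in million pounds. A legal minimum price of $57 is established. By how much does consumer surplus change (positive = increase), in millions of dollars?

Rearranging demand gives Qd = 584 - 8P. Equilibrium: 584 - 8P = 7P - 166, so 750 = 15P and P* = 50, Q* = 184.
The floor of 57 is above the equilibrium price 50, so it binds.
At P = 57: Qd = 584 - 8·57 = 128 and Qs = 7·57 - 166 = 233.
Consumer surplus without the control is ½ · (73 - 50) · 184 = 2116.
With the floor, consumers buy 128 units at 57, so CS = ½ · (73 - 57) · 128 = 1024.
Change in consumer surplus = 1024 - 2116 = -1092.

-1092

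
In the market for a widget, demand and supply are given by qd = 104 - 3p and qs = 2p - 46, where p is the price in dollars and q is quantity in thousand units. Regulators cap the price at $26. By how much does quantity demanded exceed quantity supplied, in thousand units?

In a free market, 104 - 3p = 2p - 46 gives the equilibrium p* = 30, q* = 14.
The ceiling of 26 is below the equilibrium price 30, so it binds.
At p = 26: qd = 104 - 3·26 = 26 and qs = 2·26 - 46 = 6.
Shortage = qd - qs = 26 - 6 = 20.

20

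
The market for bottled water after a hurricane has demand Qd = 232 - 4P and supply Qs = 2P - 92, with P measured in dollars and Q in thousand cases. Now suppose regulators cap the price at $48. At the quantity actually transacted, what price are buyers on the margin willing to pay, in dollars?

Equilibrium: 232 - 4P = 2P - 92, so 324 = 6P and P* = 54, Q* = 16.
Because the ceiling (48) lies below the market-clearing price, it is binding.
At P = 48: Qd = 232 - 4·48 = 40 and Qs = 2·48 - 92 = 4.
Only 4 units reach the market. On the demand curve, the marginal buyer's willingness to pay at Q = 4 is (232 - 4)/4 = 57.

57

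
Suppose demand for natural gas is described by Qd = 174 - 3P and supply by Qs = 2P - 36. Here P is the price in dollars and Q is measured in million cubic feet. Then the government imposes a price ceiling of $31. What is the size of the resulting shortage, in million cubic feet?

Setting quantity demanded equal to quantity supplied, 174 - 3P = 2P - 36, gives P* = 42 and Q* = 48.
Since 31 < 42, the ceiling is binding.
At P = 31: Qd = 174 - 3·31 = 81 and Qs = 2·31 - 36 = 26.
Shortage = Qd - Qs = 81 - 26 = 55.

55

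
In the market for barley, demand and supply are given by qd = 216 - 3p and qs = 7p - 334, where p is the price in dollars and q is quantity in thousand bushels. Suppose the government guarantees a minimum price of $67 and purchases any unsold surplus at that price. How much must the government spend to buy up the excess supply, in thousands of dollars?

Setting quantity demanded equal to quantity supplied, 216 - 3p = 7p - 334, gives p* = 55 and q* = 51.
The floor of 67 is above the equilibrium price 55, so it binds.
At p = 67: qd = 216 - 3·67 = 15 and qs = 7·67 - 334 = 135.
Surplus = qs - qd = 120.
Government expenditure = surplus × support price = 120 × 67 = 8040.

8040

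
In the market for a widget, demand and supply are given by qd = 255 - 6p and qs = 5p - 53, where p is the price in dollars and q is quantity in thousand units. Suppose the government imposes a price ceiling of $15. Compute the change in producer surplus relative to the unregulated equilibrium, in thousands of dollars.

-708.5

Without the control the market clears where 255 - 6p = 5p - 53, i.e. p* = 28 and q* = 87.
The ceiling of 15 is below the equilibrium price 28, so it binds.
At p = 15: qd = 255 - 6·15 = 165 and qs = 5·15 - 53 = 22.
Producer surplus without the control is ½ · (28 - 10.6) · 87 = 756.9.
With the ceiling, producers sell 22 units at 15, so PS = ½ · (15 - 10.6) · 22 = 48.4.
Change in producer surplus = 48.4 - 756.9 = -708.5.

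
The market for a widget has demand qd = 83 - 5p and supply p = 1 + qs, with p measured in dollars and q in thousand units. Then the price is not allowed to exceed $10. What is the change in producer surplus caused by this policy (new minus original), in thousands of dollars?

-44

Rearranging supply gives qs = p - 1. Equilibrium: 83 - 5p = p - 1, so 84 = 6p and p* = 14, q* = 13.
Because the ceiling (10) lies below the market-clearing price, it is binding.
At p = 10: qd = 83 - 5·10 = 33 and qs = 10 - 1 = 9.
Producer surplus without the control is ½ · (14 - 1) · 13 = 84.5.
With the ceiling, producers sell 9 units at 10, so PS = ½ · (10 - 1) · 9 = 40.5.
Change in producer surplus = 40.5 - 84.5 = -44.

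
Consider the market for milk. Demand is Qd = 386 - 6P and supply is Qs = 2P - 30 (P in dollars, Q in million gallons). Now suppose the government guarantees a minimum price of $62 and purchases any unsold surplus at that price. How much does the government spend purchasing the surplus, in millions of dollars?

Setting quantity demanded equal to quantity supplied, 386 - 6P = 2P - 30, gives P* = 52 and Q* = 74.
The floor of 62 is above the equilibrium price 52, so it binds.
At P = 62: Qd = 386 - 6·62 = 14 and Qs = 2·62 - 30 = 94.
Surplus = Qs - Qd = 80.
Government expenditure = surplus × support price = 80 × 62 = 4960.

4960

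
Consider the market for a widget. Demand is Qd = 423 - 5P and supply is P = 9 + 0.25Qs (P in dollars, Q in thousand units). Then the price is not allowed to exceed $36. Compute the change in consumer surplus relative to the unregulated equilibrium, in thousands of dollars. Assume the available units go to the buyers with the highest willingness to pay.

1260

Rearranging supply gives Qs = 4P - 36. Without the control the market clears where 423 - 5P = 4P - 36, i.e. P* = 51 and Q* = 168.
Because the ceiling (36) lies below the market-clearing price, it is binding.
At P = 36: Qd = 423 - 5·36 = 243 and Qs = 4·36 - 36 = 108.
Consumer surplus without the control is ½ · (84.6 - 51) · 168 = 2822.4.
With the ceiling, 108 units are sold at 36 (assume they go to the highest-value buyers). The demand price at Q = 108 is 63, so CS = ½ · [(84.6 - 36) + (63 - 36)] · 108 = 4082.4.
Change in consumer surplus = 4082.4 - 2822.4 = 1260.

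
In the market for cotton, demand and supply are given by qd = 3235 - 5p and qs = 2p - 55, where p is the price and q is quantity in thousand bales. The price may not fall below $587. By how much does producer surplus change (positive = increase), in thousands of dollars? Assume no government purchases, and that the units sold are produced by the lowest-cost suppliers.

-50456.25

Equilibrium: 3235 - 5p = 2p - 55, so 3290 = 7p and p* = 470, q* = 885.
The floor of 587 is above the equilibrium price 470, so it binds.
At p = 587: qd = 3235 - 5·587 = 300 and qs = 2·587 - 55 = 1119.
Producer surplus without the control is ½ · (470 - 27.5) · 885 = 195806.25.
With the floor, 300 units are sold at 587. The supply price at q = 300 is 177.5, so PS = ½ · [(587 - 27.5) + (587 - 177.5)] · 300 = 145350.
Change in producer surplus = 145350 - 195806.25 = -50456.25.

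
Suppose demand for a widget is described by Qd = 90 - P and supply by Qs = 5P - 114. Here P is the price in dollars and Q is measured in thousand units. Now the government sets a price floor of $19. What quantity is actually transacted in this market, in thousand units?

56

In a free market, 90 - P = 5P - 114 gives the equilibrium P* = 34, Q* = 56.
Since 19 is below P* = 34, the floor does not bind and the free-market outcome prevails.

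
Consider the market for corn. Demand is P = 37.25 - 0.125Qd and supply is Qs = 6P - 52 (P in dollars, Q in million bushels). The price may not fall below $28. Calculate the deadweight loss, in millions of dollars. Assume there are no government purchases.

Rearranging demand gives Qd = 298 - 8P. Equilibrium: 298 - 8P = 6P - 52, so 350 = 14P and P* = 25, Q* = 98.
Because the floor (28) lies above the market-clearing price, it is binding.
At P = 28: Qd = 298 - 8·28 = 74 and Qs = 6·28 - 52 = 116.
Quantity traded falls to 74. At Q = 74 the demand price is (298 - 74)/8 = 28 and the supply price is (52 + 74)/6 = 21.
Deadweight loss = ½ · (28 - 21) · (98 - 74) = ½ · 7 · 24 = 84.

84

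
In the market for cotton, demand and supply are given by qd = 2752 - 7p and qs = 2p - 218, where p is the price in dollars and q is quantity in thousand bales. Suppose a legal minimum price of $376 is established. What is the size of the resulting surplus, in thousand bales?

Equilibrium: 2752 - 7p = 2p - 218, so 2970 = 9p and p* = 330, q* = 442.
The floor of 376 is above the equilibrium price 330, so it binds.
At p = 376: qd = 2752 - 7·376 = 120 and qs = 2·376 - 218 = 534.
Surplus = qs - qd = 534 - 120 = 414.

414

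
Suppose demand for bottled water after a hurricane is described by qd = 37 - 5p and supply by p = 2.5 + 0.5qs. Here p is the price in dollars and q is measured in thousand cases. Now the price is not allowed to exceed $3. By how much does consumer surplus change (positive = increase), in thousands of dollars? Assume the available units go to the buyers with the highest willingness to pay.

Rearranging supply gives qs = 2p - 5. In a free market, 37 - 5p = 2p - 5 gives the equilibrium p* = 6, q* = 7.
The ceiling of 3 is below the equilibrium price 6, so it binds.
At p = 3: qd = 37 - 5·3 = 22 and qs = 2·3 - 5 = 1.
Consumer surplus without the control is ½ · (7.4 - 6) · 7 = 4.9.
With the ceiling, 1 units are sold at 3 (assume they go to the highest-value buyers). The demand price at q = 1 is 7.2, so CS = ½ · [(7.4 - 3) + (7.2 - 3)] · 1 = 4.3.
Change in consumer surplus = 4.3 - 4.9 = -0.6.

-0.6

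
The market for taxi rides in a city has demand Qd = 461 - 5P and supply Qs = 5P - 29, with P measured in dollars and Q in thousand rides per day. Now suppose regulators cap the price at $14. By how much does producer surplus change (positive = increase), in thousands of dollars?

Setting quantity demanded equal to quantity supplied, 461 - 5P = 5P - 29, gives P* = 49 and Q* = 216.
The ceiling of 14 is below the equilibrium price 49, so it binds.
At P = 14: Qd = 461 - 5·14 = 391 and Qs = 5·14 - 29 = 41.
Producer surplus without the control is ½ · (49 - 5.8) · 216 = 4665.6.
With the ceiling, producers sell 41 units at 14, so PS = ½ · (14 - 5.8) · 41 = 168.1.
Change in producer surplus = 168.1 - 4665.6 = -4497.5.

-4497.5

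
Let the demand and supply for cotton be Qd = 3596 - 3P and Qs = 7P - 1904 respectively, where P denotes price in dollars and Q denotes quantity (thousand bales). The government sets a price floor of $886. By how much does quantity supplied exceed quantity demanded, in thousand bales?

3360

In a free market, 3596 - 3P = 7P - 1904 gives the equilibrium P* = 550, Q* = 1946.
Because the floor (886) lies above the market-clearing price, it is binding.
At P = 886: Qd = 3596 - 3·886 = 938 and Qs = 7·886 - 1904 = 4298.
Surplus = Qs - Qd = 4298 - 938 = 3360.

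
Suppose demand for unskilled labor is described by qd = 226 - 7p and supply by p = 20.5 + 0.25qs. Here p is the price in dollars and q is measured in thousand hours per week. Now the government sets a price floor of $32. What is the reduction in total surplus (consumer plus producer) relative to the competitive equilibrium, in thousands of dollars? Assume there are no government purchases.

Rearranging supply gives qs = 4p - 82. Setting quantity demanded equal to quantity supplied, 226 - 7p = 4p - 82, gives p* = 28 and q* = 30.
The floor of 32 is above the equilibrium price 28, so it binds.
At p = 32: qd = 226 - 7·32 = 2 and qs = 4·32 - 82 = 46.
Quantity traded falls to 2. At q = 2 the demand price is (226 - 2)/7 = 32 and the supply price is (82 + 2)/4 = 21.
Deadweight loss = ½ · (32 - 21) · (30 - 2) = ½ · 11 · 28 = 154.

154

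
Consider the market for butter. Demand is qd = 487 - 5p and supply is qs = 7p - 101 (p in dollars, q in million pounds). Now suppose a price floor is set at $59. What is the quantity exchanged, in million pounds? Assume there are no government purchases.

192

Equilibrium: 487 - 5p = 7p - 101, so 588 = 12p and p* = 49, q* = 242.
Since 59 > 49, the floor is binding.
At p = 59: qd = 487 - 5·59 = 192 and qs = 7·59 - 101 = 312.
The quantity actually transacted is the short side, demand: 192.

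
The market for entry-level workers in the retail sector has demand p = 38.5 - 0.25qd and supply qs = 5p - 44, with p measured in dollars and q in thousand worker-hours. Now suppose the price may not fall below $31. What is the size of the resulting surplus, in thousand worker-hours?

81

Rearranging demand gives qd = 154 - 4p. In a free market, 154 - 4p = 5p - 44 gives the equilibrium p* = 22, q* = 66.
Since 31 > 22, the floor is binding.
At p = 31: qd = 154 - 4·31 = 30 and qs = 5·31 - 44 = 111.
Surplus = qs - qd = 111 - 30 = 81.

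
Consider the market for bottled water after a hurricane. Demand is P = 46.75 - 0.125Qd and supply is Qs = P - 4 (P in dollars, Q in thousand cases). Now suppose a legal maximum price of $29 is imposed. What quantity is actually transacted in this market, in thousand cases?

Rearranging demand gives Qd = 374 - 8P. Setting quantity demanded equal to quantity supplied, 374 - 8P = P - 4, gives P* = 42 and Q* = 38.
Since 29 < 42, the ceiling is binding.
At P = 29: Qd = 374 - 8·29 = 142 and Qs = 29 - 4 = 25.
The quantity actually transacted is the short side, supply: 25.

25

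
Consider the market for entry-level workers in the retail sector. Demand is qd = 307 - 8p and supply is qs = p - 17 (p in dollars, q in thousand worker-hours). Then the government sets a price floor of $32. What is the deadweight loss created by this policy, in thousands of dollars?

0

Without the control the market clears where 307 - 8p = p - 17, i.e. p* = 36 and q* = 19.
The floor of 32 is below the equilibrium price 36, so it is not binding; the market clears at p* = 36, q* = 19.
Since the control does not bind, no trades are prevented and deadweight loss is zero.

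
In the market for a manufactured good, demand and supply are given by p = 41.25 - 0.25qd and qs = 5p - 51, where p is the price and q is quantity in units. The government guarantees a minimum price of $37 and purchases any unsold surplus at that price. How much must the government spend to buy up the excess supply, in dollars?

4329

Rearranging demand gives qd = 165 - 4p. Equilibrium: 165 - 4p = 5p - 51, so 216 = 9p and p* = 24, q* = 69.
Since 37 > 24, the floor is binding.
At p = 37: qd = 165 - 4·37 = 17 and qs = 5·37 - 51 = 134.
Surplus = qs - qd = 117.
Government expenditure = surplus × support price = 117 × 37 = 4329.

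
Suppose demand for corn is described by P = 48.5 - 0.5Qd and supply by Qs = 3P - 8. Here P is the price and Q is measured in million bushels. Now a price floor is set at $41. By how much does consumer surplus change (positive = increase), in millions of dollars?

-700

Rearranging demand gives Qd = 97 - 2P. Without the control the market clears where 97 - 2P = 3P - 8, i.e. P* = 21 and Q* = 55.
The floor of 41 is above the equilibrium price 21, so it binds.
At P = 41: Qd = 97 - 2·41 = 15 and Qs = 3·41 - 8 = 115.
Consumer surplus without the control is ½ · (48.5 - 21) · 55 = 756.25.
With the floor, consumers buy 15 units at 41, so CS = ½ · (48.5 - 41) · 15 = 56.25.
Change in consumer surplus = 56.25 - 756.25 = -700.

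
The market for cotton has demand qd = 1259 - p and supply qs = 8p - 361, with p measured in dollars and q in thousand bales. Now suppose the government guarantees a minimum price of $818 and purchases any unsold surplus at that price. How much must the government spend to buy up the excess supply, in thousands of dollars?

Without the control the market clears where 1259 - p = 8p - 361, i.e. p* = 180 and q* = 1079.
Because the floor (818) lies above the market-clearing price, it is binding.
At p = 818: qd = 1259 - 818 = 441 and qs = 8·818 - 361 = 6183.
Surplus = qs - qd = 5742.
Government expenditure = surplus × support price = 5742 × 818 = 4696956.

4696956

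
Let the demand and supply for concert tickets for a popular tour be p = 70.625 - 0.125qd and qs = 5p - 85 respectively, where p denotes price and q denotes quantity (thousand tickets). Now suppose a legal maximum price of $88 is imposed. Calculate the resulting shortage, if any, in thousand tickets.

0

Rearranging demand gives qd = 565 - 8p. In a free market, 565 - 8p = 5p - 85 gives the equilibrium p* = 50, q* = 165.
Since 88 is above p* = 50, the ceiling does not bind and the free-market outcome prevails.
Since the control does not bind, there is no shortage.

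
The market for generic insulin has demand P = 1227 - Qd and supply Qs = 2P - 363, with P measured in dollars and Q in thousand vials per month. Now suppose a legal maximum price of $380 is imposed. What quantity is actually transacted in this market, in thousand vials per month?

Rearranging demand gives Qd = 1227 - P. Without the control the market clears where 1227 - P = 2P - 363, i.e. P* = 530 and Q* = 697.
Since 380 < 530, the ceiling is binding.
At P = 380: Qd = 1227 - 380 = 847 and Qs = 2·380 - 363 = 397.
The quantity actually transacted is the short side, supply: 397.

397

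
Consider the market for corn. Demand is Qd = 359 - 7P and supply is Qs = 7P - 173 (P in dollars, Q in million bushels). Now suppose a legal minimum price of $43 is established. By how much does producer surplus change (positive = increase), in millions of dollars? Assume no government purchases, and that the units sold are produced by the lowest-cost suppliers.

202.5

Without the control the market clears where 359 - 7P = 7P - 173, i.e. P* = 38 and Q* = 93.
Since 43 > 38, the floor is binding.
At P = 43: Qd = 359 - 7·43 = 58 and Qs = 7·43 - 173 = 128.
Producer surplus without the control is ½ · (38 - 173/7) · 93 = 8649/14.
With the floor, 58 units are sold at 43. The supply price at Q = 58 is 33, so PS = ½ · [(43 - 173/7) + (43 - 33)] · 58 = 5742/7.
Change in producer surplus = 5742/7 - 8649/14 = 202.5.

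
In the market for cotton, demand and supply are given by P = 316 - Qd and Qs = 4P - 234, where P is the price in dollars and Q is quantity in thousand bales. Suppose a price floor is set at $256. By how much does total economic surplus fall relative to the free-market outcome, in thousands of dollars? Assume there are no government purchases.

13322.5

Rearranging demand gives Qd = 316 - P. Equilibrium: 316 - P = 4P - 234, so 550 = 5P and P* = 110, Q* = 206.
The floor of 256 is above the equilibrium price 110, so it binds.
At P = 256: Qd = 316 - 256 = 60 and Qs = 4·256 - 234 = 790.
Quantity traded falls to 60. At Q = 60 the demand price is 316 - 60 = 256 and the supply price is (234 + 60)/4 = 73.5.
Deadweight loss = ½ · (256 - 73.5) · (206 - 60) = ½ · 182.5 · 146 = 13322.5.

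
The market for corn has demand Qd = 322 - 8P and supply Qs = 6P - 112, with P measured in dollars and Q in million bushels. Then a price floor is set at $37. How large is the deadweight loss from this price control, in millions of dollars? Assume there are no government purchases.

Without the control the market clears where 322 - 8P = 6P - 112, i.e. P* = 31 and Q* = 74.
Because the floor (37) lies above the market-clearing price, it is binding.
At P = 37: Qd = 322 - 8·37 = 26 and Qs = 6·37 - 112 = 110.
Quantity traded falls to 26. At Q = 26 the demand price is (322 - 26)/8 = 37 and the supply price is (112 + 26)/6 = 23.
Deadweight loss = ½ · (37 - 23) · (74 - 26) = ½ · 14 · 48 = 336.

336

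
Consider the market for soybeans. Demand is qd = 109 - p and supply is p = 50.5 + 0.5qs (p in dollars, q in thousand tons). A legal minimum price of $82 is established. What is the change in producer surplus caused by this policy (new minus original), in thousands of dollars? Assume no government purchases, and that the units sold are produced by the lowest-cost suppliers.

Rearranging supply gives qs = 2p - 101. Equilibrium: 109 - p = 2p - 101, so 210 = 3p and p* = 70, q* = 39.
Since 82 > 70, the floor is binding.
At p = 82: qd = 109 - 82 = 27 and qs = 2·82 - 101 = 63.
Producer surplus without the control is ½ · (70 - 50.5) · 39 = 380.25.
With the floor, 27 units are sold at 82. The supply price at q = 27 is 64, so PS = ½ · [(82 - 50.5) + (82 - 64)] · 27 = 668.25.
Change in producer surplus = 668.25 - 380.25 = 288.

288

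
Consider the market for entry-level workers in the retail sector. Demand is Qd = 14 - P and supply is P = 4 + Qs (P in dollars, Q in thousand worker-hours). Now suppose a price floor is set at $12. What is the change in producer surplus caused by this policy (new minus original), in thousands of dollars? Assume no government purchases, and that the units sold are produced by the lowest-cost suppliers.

Rearranging supply gives Qs = P - 4. In a free market, 14 - P = P - 4 gives the equilibrium P* = 9, Q* = 5.
Because the floor (12) lies above the market-clearing price, it is binding.
At P = 12: Qd = 14 - 12 = 2 and Qs = 12 - 4 = 8.
Producer surplus without the control is ½ · (9 - 4) · 5 = 12.5.
With the floor, 2 units are sold at 12. The supply price at Q = 2 is 6, so PS = ½ · [(12 - 4) + (12 - 6)] · 2 = 14.
Change in producer surplus = 14 - 12.5 = 1.5.

1.5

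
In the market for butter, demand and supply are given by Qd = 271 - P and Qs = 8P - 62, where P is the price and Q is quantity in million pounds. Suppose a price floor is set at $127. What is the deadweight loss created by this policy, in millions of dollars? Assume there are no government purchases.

4556.25

In a free market, 271 - P = 8P - 62 gives the equilibrium P* = 37, Q* = 234.
Since 127 > 37, the floor is binding.
At P = 127: Qd = 271 - 127 = 144 and Qs = 8·127 - 62 = 954.
Quantity traded falls to 144. At Q = 144 the demand price is 271 - 144 = 127 and the supply price is (62 + 144)/8 = 25.75.
Deadweight loss = ½ · (127 - 25.75) · (234 - 144) = ½ · 101.25 · 90 = 4556.25.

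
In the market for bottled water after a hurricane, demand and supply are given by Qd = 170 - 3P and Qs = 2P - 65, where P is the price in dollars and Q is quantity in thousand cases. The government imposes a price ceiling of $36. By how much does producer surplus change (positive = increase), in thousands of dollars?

Setting quantity demanded equal to quantity supplied, 170 - 3P = 2P - 65, gives P* = 47 and Q* = 29.
Because the ceiling (36) lies below the market-clearing price, it is binding.
At P = 36: Qd = 170 - 3·36 = 62 and Qs = 2·36 - 65 = 7.
Producer surplus without the control is ½ · (47 - 32.5) · 29 = 210.25.
With the ceiling, producers sell 7 units at 36, so PS = ½ · (36 - 32.5) · 7 = 12.25.
Change in producer surplus = 12.25 - 210.25 = -198.

-198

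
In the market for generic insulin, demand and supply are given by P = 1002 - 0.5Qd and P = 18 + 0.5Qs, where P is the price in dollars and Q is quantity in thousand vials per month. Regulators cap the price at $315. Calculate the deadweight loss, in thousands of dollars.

Rearranging demand gives Qd = 2004 - 2P; rearranging supply gives Qs = 2P - 36. In a free market, 2004 - 2P = 2P - 36 gives the equilibrium P* = 510, Q* = 984.
Because the ceiling (315) lies below the market-clearing price, it is binding.
At P = 315: Qd = 2004 - 2·315 = 1374 and Qs = 2·315 - 36 = 594.
Quantity traded falls to 594. At Q = 594 the demand price is (2004 - 594)/2 = 705 and the supply price is (36 + 594)/2 = 315.
Deadweight loss = ½ · (705 - 315) · (984 - 594) = ½ · 390 · 390 = 76050.

76050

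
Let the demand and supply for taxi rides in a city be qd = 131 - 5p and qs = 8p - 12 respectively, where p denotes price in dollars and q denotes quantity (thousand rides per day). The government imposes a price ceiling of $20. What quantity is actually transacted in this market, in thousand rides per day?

76

Equilibrium: 131 - 5p = 8p - 12, so 143 = 13p and p* = 11, q* = 76.
The ceiling of 20 is above the equilibrium price 11, so it is not binding; the market clears at p* = 11, q* = 76.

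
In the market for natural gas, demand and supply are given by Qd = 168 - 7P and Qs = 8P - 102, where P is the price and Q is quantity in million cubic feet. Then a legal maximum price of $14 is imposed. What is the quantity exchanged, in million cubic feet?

10

Setting quantity demanded equal to quantity supplied, 168 - 7P = 8P - 102, gives P* = 18 and Q* = 42.
Since 14 < 18, the ceiling is binding.
At P = 14: Qd = 168 - 7·14 = 70 and Qs = 8·14 - 102 = 10.
The quantity actually transacted is the short side, supply: 10.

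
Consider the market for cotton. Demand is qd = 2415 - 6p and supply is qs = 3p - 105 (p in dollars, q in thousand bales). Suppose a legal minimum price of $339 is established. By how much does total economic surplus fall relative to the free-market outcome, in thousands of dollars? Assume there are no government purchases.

31329

In a free market, 2415 - 6p = 3p - 105 gives the equilibrium p* = 280, q* = 735.
The floor of 339 is above the equilibrium price 280, so it binds.
At p = 339: qd = 2415 - 6·339 = 381 and qs = 3·339 - 105 = 912.
Quantity traded falls to 381. At q = 381 the demand price is (2415 - 381)/6 = 339 and the supply price is (105 + 381)/3 = 162.
Deadweight loss = ½ · (339 - 162) · (735 - 381) = ½ · 177 · 354 = 31329.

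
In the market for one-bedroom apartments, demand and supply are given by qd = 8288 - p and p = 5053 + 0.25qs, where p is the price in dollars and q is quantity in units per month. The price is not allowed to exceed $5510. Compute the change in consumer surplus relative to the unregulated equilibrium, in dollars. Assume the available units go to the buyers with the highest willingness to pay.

Rearranging supply gives qs = 4p - 20212. In a free market, 8288 - p = 4p - 20212 gives the equilibrium p* = 5700, q* = 2588.
Because the ceiling (5510) lies below the market-clearing price, it is binding.
At p = 5510: qd = 8288 - 5510 = 2778 and qs = 4·5510 - 20212 = 1828.
Consumer surplus without the control is ½ · (8288 - 5700) · 2588 = 3348872.
With the ceiling, 1828 units are sold at 5510 (assume they go to the highest-value buyers). The demand price at q = 1828 is 6460, so CS = ½ · [(8288 - 5510) + (6460 - 5510)] · 1828 = 3407392.
Change in consumer surplus = 3407392 - 3348872 = 58520.

58520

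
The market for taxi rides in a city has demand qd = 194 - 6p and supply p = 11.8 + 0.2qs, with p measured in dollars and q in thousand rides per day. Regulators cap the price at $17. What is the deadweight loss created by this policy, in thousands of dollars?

Rearranging supply gives qs = 5p - 59. Equilibrium: 194 - 6p = 5p - 59, so 253 = 11p and p* = 23, q* = 56.
Because the ceiling (17) lies below the market-clearing price, it is binding.
At p = 17: qd = 194 - 6·17 = 92 and qs = 5·17 - 59 = 26.
Quantity traded falls to 26. At q = 26 the demand price is (194 - 26)/6 = 28 and the supply price is (59 + 26)/5 = 17.
Deadweight loss = ½ · (28 - 17) · (56 - 26) = ½ · 11 · 30 = 165.

165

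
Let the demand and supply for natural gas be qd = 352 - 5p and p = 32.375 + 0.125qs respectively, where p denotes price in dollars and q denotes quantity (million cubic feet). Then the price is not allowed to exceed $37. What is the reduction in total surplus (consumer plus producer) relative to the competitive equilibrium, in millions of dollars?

Rearranging supply gives qs = 8p - 259. Equilibrium: 352 - 5p = 8p - 259, so 611 = 13p and p* = 47, q* = 117.
Because the ceiling (37) lies below the market-clearing price, it is binding.
At p = 37: qd = 352 - 5·37 = 167 and qs = 8·37 - 259 = 37.
Quantity traded falls to 37. At q = 37 the demand price is (352 - 37)/5 = 63 and the supply price is (259 + 37)/8 = 37.
Deadweight loss = ½ · (63 - 37) · (117 - 37) = ½ · 26 · 80 = 1040.

1040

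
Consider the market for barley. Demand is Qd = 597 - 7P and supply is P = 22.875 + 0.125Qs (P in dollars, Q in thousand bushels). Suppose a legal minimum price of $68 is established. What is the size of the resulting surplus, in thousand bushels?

Rearranging supply gives Qs = 8P - 183. Setting quantity demanded equal to quantity supplied, 597 - 7P = 8P - 183, gives P* = 52 and Q* = 233.
Since 68 > 52, the floor is binding.
At P = 68: Qd = 597 - 7·68 = 121 and Qs = 8·68 - 183 = 361.
Surplus = Qs - Qd = 361 - 121 = 240.

240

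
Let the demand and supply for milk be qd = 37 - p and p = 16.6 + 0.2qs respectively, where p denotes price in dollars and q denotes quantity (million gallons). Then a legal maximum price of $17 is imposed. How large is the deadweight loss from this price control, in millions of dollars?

Rearranging supply gives qs = 5p - 83. Without the control the market clears where 37 - p = 5p - 83, i.e. p* = 20 and q* = 17.
Since 17 < 20, the ceiling is binding.
At p = 17: qd = 37 - 17 = 20 and qs = 5·17 - 83 = 2.
Quantity traded falls to 2. At q = 2 the demand price is 37 - 2 = 35 and the supply price is (83 + 2)/5 = 17.
Deadweight loss = ½ · (35 - 17) · (17 - 2) = ½ · 18 · 15 = 135.

135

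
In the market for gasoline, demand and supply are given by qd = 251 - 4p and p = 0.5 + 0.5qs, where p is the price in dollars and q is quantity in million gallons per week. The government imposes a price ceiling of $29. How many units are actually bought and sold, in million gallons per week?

Rearranging supply gives qs = 2p - 1. Setting quantity demanded equal to quantity supplied, 251 - 4p = 2p - 1, gives p* = 42 and q* = 83.
Because the ceiling (29) lies below the market-clearing price, it is binding.
At p = 29: qd = 251 - 4·29 = 135 and qs = 2·29 - 1 = 57.
The quantity actually transacted is the short side, supply: 57.

57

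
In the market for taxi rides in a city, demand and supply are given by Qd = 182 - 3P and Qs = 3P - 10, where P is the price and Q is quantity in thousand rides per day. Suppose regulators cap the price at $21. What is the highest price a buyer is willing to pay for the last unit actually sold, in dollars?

43

Setting quantity demanded equal to quantity supplied, 182 - 3P = 3P - 10, gives P* = 32 and Q* = 86.
The ceiling of 21 is below the equilibrium price 32, so it binds.
At P = 21: Qd = 182 - 3·21 = 119 and Qs = 3·21 - 10 = 53.
Only 53 units reach the market. On the demand curve, the marginal buyer's willingness to pay at Q = 53 is (182 - 53)/3 = 43.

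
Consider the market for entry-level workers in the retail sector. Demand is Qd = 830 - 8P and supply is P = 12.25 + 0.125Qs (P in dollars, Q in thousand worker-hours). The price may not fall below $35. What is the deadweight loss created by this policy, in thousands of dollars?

Rearranging supply gives Qs = 8P - 98. Without the control the market clears where 830 - 8P = 8P - 98, i.e. P* = 58 and Q* = 366.
Since 35 is below P* = 58, the floor does not bind and the free-market outcome prevails.
Since the control does not bind, no trades are prevented and deadweight loss is zero.

0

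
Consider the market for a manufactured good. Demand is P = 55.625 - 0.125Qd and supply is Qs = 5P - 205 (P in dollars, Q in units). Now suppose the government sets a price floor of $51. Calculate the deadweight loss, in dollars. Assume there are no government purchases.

10.4

Rearranging demand gives Qd = 445 - 8P. In a free market, 445 - 8P = 5P - 205 gives the equilibrium P* = 50, Q* = 45.
Since 51 > 50, the floor is binding.
At P = 51: Qd = 445 - 8·51 = 37 and Qs = 5·51 - 205 = 50.
Quantity traded falls to 37. At Q = 37 the demand price is (445 - 37)/8 = 51 and the supply price is (205 + 37)/5 = 48.4.
Deadweight loss = ½ · (51 - 48.4) · (45 - 37) = ½ · 2.6 · 8 = 10.4.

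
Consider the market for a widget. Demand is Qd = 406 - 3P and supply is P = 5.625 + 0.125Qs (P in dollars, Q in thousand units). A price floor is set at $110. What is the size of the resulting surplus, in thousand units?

Rearranging supply gives Qs = 8P - 45. Setting quantity demanded equal to quantity supplied, 406 - 3P = 8P - 45, gives P* = 41 and Q* = 283.
The floor of 110 is above the equilibrium price 41, so it binds.
At P = 110: Qd = 406 - 3·110 = 76 and Qs = 8·110 - 45 = 835.
Surplus = Qs - Qd = 835 - 76 = 759.

759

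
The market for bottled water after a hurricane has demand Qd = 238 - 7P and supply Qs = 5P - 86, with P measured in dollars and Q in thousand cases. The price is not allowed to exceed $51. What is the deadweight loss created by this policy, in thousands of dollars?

In a free market, 238 - 7P = 5P - 86 gives the equilibrium P* = 27, Q* = 49.
Since 51 is above P* = 27, the ceiling does not bind and the free-market outcome prevails.
Since the control does not bind, no trades are prevented and deadweight loss is zero.

0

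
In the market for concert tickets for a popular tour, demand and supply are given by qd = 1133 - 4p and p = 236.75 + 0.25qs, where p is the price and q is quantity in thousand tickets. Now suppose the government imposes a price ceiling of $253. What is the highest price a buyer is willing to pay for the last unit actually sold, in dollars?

267

Rearranging supply gives qs = 4p - 947. In a free market, 1133 - 4p = 4p - 947 gives the equilibrium p* = 260, q* = 93.
Since 253 < 260, the ceiling is binding.
At p = 253: qd = 1133 - 4·253 = 121 and qs = 4·253 - 947 = 65.
Only 65 units reach the market. On the demand curve, the marginal buyer's willingness to pay at q = 65 is (1133 - 65)/4 = 267.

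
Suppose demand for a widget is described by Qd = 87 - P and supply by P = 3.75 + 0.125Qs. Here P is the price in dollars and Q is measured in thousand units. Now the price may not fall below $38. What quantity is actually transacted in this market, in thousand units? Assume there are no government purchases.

49

Rearranging supply gives Qs = 8P - 30. In a free market, 87 - P = 8P - 30 gives the equilibrium P* = 13, Q* = 74.
Because the floor (38) lies above the market-clearing price, it is binding.
At P = 38: Qd = 87 - 38 = 49 and Qs = 8·38 - 30 = 274.
The quantity actually transacted is the short side, demand: 49.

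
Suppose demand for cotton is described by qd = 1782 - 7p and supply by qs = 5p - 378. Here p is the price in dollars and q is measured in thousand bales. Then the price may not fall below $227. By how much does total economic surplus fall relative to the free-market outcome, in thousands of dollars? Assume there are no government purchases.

18555.6

Equilibrium: 1782 - 7p = 5p - 378, so 2160 = 12p and p* = 180, q* = 522.
Since 227 > 180, the floor is binding.
At p = 227: qd = 1782 - 7·227 = 193 and qs = 5·227 - 378 = 757.
Quantity traded falls to 193. At q = 193 the demand price is (1782 - 193)/7 = 227 and the supply price is (378 + 193)/5 = 114.2.
Deadweight loss = ½ · (227 - 114.2) · (522 - 193) = ½ · 112.8 · 329 = 18555.6.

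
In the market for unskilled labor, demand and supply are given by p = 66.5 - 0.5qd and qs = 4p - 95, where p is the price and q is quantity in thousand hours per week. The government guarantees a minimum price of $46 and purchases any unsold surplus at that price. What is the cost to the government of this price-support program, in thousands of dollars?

Rearranging demand gives qd = 133 - 2p. Setting quantity demanded equal to quantity supplied, 133 - 2p = 4p - 95, gives p* = 38 and q* = 57.
Since 46 > 38, the floor is binding.
At p = 46: qd = 133 - 2·46 = 41 and qs = 4·46 - 95 = 89.
Surplus = qs - qd = 48.
Government expenditure = surplus × support price = 48 × 46 = 2208.

2208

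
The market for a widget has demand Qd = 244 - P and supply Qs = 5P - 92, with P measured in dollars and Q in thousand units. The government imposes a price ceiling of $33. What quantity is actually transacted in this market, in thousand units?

73

Without the control the market clears where 244 - P = 5P - 92, i.e. P* = 56 and Q* = 188.
Since 33 < 56, the ceiling is binding.
At P = 33: Qd = 244 - 33 = 211 and Qs = 5·33 - 92 = 73.
The quantity actually transacted is the short side, supply: 73.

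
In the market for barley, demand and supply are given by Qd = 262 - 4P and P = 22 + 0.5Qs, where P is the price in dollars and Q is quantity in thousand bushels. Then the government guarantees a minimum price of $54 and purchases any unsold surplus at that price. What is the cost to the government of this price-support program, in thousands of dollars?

972

Rearranging supply gives Qs = 2P - 44. Without the control the market clears where 262 - 4P = 2P - 44, i.e. P* = 51 and Q* = 58.
Since 54 > 51, the floor is binding.
At P = 54: Qd = 262 - 4·54 = 46 and Qs = 2·54 - 44 = 64.
Surplus = Qs - Qd = 18.
Government expenditure = surplus × support price = 18 × 54 = 972.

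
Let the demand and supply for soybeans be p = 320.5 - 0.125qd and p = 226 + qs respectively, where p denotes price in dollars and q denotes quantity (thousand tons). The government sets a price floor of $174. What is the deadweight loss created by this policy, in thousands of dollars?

Rearranging demand gives qd = 2564 - 8p; rearranging supply gives qs = p - 226. In a free market, 2564 - 8p = p - 226 gives the equilibrium p* = 310, q* = 84.
The floor of 174 is below the equilibrium price 310, so it is not binding; the market clears at p* = 310, q* = 84.
Since the control does not bind, no trades are prevented and deadweight loss is zero.

0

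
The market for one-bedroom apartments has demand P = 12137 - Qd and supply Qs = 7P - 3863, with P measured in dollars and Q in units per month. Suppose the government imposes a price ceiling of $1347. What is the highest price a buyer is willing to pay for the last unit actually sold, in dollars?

Rearranging demand gives Qd = 12137 - P. Setting quantity demanded equal to quantity supplied, 12137 - P = 7P - 3863, gives P* = 2000 and Q* = 10137.
The ceiling of 1347 is below the equilibrium price 2000, so it binds.
At P = 1347: Qd = 12137 - 1347 = 10790 and Qs = 7·1347 - 3863 = 5566.
Only 5566 units reach the market. On the demand curve, the marginal buyer's willingness to pay at Q = 5566 is (12137 - 5566) = 6571.

6571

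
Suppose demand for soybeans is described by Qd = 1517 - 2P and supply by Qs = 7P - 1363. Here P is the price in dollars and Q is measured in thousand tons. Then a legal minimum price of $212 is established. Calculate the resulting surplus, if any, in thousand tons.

0

Setting quantity demanded equal to quantity supplied, 1517 - 2P = 7P - 1363, gives P* = 320 and Q* = 877.
The floor of 212 is below the equilibrium price 320, so it is not binding; the market clears at P* = 320, Q* = 877.
Since the control does not bind, there is no surplus.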